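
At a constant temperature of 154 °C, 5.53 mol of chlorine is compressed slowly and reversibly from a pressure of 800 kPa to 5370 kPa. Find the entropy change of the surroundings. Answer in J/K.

ΔS_surr = 87.5 J/K

For an isothermal ideal gas ΔS_gas = nR ln(P₁/P₂) = 5.53 × 8.314 × ln(800/5370) = -87.5 J/K.
The process is reversible, so ΔS_surr = −ΔS_gas = 87.5 J/K and ΔS_universe = 0.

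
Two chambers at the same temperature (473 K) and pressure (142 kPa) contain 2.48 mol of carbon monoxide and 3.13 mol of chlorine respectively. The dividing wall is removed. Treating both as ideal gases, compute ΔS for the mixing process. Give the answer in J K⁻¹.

Mole fractions: x_A = 2.48/5.61 = 0.442, x_B = 0.558.
ΔS_mix = −R(n_A ln x_A + n_B ln x_B) = −8.314 × (2.48 ln 0.442 + 3.13 ln 0.558) = 32 J/K.

ΔS_mix = 32 J/K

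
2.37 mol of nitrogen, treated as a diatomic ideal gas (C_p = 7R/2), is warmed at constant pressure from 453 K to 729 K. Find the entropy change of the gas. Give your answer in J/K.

At constant pressure, ΔS = nC_p ln(T₂/T₁) with C_p = 7R/2 = 29.1 J mol⁻¹ K⁻¹.
ΔS = 2.37 × 29.1 × ln(729/453) = 32.8 J/K.

ΔS = 32.8 J/K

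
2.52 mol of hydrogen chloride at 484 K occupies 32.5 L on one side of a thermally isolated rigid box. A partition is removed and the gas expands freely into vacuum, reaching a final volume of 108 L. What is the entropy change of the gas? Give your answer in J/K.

For an ideal gas in free expansion Q = 0 and W = 0, so T is unchanged.
Entropy is a state function; using a reversible isothermal path, ΔS_gas = nR ln(V₂/V₁) = 2.52 × 8.314 × ln(108/32.5) = 25.2 J/K.

ΔS_gas = 25.2 J/K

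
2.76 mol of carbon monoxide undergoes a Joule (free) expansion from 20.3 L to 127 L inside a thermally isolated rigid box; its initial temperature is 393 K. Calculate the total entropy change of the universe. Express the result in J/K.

ΔS_universe = 42.1 J/K

No heat is exchanged and no work is done, so the ideal-gas temperature stays constant.
Entropy is a state function; using a reversible isothermal path, ΔS_gas = nR ln(V₂/V₁) = 2.76 × 8.314 × ln(127/20.3) = 42.1 J/K.
The insulated surroundings exchange no heat, so ΔS_surr = 0 and ΔS_universe = ΔS_gas.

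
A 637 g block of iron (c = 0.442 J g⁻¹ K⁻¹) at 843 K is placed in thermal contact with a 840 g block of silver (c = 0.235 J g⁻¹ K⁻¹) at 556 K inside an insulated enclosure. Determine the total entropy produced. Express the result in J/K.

Energy balance: T_f = (m₁c₁T₁ + m₂c₂T₂)/(m₁c₁ + m₂c₂) = 724.71 K.
ΔS₁ = m₁c₁ ln(T_f/T₁) = 281.554 × ln(724.71/843) = -42.57 J/K.
ΔS₂ = m₂c₂ ln(T_f/T₂) = 197.4 × ln(724.71/556) = 52.31 J/K.
ΔS_total = -42.57 + 52.31 = 9.74 J/K.

ΔS_total = 9.74 J/K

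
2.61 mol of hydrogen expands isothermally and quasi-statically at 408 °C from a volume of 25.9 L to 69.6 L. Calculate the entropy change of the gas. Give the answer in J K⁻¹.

ΔS_gas = 21.5 J/K

For an isothermal ideal gas ΔS_gas = nR ln(V₂/V₁) = 2.61 × 8.314 × ln(69.6/25.9) = 21.5 J/K.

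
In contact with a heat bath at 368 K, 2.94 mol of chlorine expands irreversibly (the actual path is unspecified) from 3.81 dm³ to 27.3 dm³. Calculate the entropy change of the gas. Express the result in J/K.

Entropy is a state function, so ΔS_gas depends only on the end states.
For an isothermal ideal gas ΔS_gas = nR ln(V₂/V₁) = 2.94 × 8.314 × ln(27.3/3.81) = 48.1 J/K.

ΔS_gas = 48.1 J/K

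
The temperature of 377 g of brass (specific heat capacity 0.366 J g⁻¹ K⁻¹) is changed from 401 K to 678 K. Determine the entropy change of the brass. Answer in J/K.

ΔS = ∫dQ_rev/T = m c ln(T₂/T₁) = 377 × 0.366 × ln(678/401) = 72.5 J/K.

ΔS = 72.5 J/K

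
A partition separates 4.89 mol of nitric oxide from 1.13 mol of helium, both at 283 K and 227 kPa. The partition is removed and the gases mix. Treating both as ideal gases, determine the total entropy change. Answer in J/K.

Mole fractions: x_A = 4.89/6.02 = 0.812, x_B = 0.188.
ΔS_mix = −R(n_A ln x_A + n_B ln x_B) = −8.314 × (4.89 ln 0.812 + 1.13 ln 0.188) = 24.2 J/K.

ΔS_mix = 24.2 J/K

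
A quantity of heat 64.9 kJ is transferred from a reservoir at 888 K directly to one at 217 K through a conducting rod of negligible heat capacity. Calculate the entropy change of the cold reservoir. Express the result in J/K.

ΔS_cold = 299 J/K

The cold reservoir gains heat Q, so ΔS_cold = +Q/T_C = 64900/217 = 299 J/K.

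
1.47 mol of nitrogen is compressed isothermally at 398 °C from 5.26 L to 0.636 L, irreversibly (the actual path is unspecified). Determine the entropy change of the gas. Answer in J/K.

Entropy is a state function, so ΔS_gas depends only on the end states.
For an isothermal ideal gas ΔS_gas = nR ln(V₂/V₁) = 1.47 × 8.314 × ln(0.636/5.26) = -25.8 J/K.

ΔS_gas = -25.8 J/K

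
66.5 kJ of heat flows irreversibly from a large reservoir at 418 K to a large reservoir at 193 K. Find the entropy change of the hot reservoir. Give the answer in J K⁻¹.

The hot reservoir loses heat Q, so ΔS_hot = −Q/T_H = −66500/418 = -159 J/K.

ΔS_hot = -159 J/K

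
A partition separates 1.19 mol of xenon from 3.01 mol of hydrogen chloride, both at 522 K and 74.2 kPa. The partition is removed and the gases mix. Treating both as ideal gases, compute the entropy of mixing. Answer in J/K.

ΔS_mix = 20.8 J/K

Mole fractions: x_A = 1.19/4.2 = 0.283, x_B = 0.717.
ΔS_mix = −R(n_A ln x_A + n_B ln x_B) = −8.314 × (1.19 ln 0.283 + 3.01 ln 0.717) = 20.8 J/K.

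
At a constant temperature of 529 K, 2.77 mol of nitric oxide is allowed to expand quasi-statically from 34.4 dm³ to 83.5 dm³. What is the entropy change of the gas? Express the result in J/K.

For an isothermal ideal gas ΔS_gas = nR ln(V₂/V₁) = 2.77 × 8.314 × ln(83.5/34.4) = 20.4 J/K.

ΔS_gas = 20.4 J/K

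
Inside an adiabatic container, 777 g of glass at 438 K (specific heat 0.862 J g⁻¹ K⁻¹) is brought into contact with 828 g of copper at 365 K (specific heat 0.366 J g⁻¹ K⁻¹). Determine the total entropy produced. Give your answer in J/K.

Energy balance: T_f = (m₁c₁T₁ + m₂c₂T₂)/(m₁c₁ + m₂c₂) = 415.26 K.
ΔS₁ = m₁c₁ ln(T_f/T₁) = 669.774 × ln(415.26/438) = -35.71 J/K.
ΔS₂ = m₂c₂ ln(T_f/T₂) = 303.048 × ln(415.26/365) = 39.1 J/K.
ΔS_total = -35.71 + 39.1 = 3.39 J/K.

ΔS_total = 3.39 J/K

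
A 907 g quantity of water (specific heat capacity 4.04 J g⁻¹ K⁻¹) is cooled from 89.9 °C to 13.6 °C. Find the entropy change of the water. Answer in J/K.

ΔS = -865 J/K

In kelvin: T₁ = 363.05 K, T₂ = 286.75 K. ΔS = ∫dQ_rev/T = m c ln(T₂/T₁) = 907 × 4.04 × ln(286.75/363.05) = -865 J/K.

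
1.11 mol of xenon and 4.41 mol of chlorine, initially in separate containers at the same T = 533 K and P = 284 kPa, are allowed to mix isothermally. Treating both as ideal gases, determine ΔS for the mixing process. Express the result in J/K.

ΔS_mix = 23 J/K

Mole fractions: x_A = 1.11/5.52 = 0.201, x_B = 0.799.
ΔS_mix = −R(n_A ln x_A + n_B ln x_B) = −8.314 × (1.11 ln 0.201 + 4.41 ln 0.799) = 23 J/K.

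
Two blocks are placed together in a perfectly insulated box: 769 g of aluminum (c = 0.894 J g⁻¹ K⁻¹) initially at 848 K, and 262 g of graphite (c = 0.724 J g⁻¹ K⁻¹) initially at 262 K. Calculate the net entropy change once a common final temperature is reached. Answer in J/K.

ΔS_total = 80.8 J/K

Energy balance: T_f = (m₁c₁T₁ + m₂c₂T₂)/(m₁c₁ + m₂c₂) = 721.28 K.
ΔS₁ = m₁c₁ ln(T_f/T₁) = 687.486 × ln(721.28/848) = -111.3 J/K.
ΔS₂ = m₂c₂ ln(T_f/T₂) = 189.688 × ln(721.28/262) = 192.1 J/K.
ΔS_total = -111.3 + 192.1 = 80.8 J/K.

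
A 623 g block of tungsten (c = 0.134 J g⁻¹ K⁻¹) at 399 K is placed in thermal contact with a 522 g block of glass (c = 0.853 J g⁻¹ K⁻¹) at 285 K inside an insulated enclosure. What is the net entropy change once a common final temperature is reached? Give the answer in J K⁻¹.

ΔS_total = 4.29 J/K

Energy balance: T_f = (m₁c₁T₁ + m₂c₂T₂)/(m₁c₁ + m₂c₂) = 303 K.
ΔS₁ = m₁c₁ ln(T_f/T₁) = 83.482 × ln(303/399) = -22.98 J/K.
ΔS₂ = m₂c₂ ln(T_f/T₂) = 445.266 × ln(303/285) = 27.27 J/K.
ΔS_total = -22.98 + 27.27 = 4.29 J/K.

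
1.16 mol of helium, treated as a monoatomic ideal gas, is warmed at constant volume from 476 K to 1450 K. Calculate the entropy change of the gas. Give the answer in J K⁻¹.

At constant volume, ΔS = nC_V ln(T₂/T₁) with C_V = 3R/2 = 12.47 J mol⁻¹ K⁻¹.
ΔS = 1.16 × 12.47 × ln(1450/476) = 16.1 J/K.

ΔS = 16.1 J/K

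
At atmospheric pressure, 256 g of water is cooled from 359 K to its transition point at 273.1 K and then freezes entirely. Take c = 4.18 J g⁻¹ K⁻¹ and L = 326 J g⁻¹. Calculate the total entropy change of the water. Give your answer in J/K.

ΔS = -598 J/K

Cooling step: ΔS₁ = m c ln(T_tr/T_i) = 256 × 4.18 × ln(273.1/359) = -292.7 J/K.
Phase change: ΔS₂ = −mL/T_tr = −256 × 326 / 273.1 = -305.6 J/K.
ΔS_total = (-292.7) + (-305.6) = -598 J/K.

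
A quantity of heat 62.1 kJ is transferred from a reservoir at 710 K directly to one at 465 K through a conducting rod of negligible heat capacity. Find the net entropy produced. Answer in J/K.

ΔS_hot = −Q/T_H = −62100/710 = -87.465 J/K and ΔS_cold = +Q/T_C = 62100/465 = 133.55 J/K.
ΔS_total = -87.465 + 133.55 = 46.1 J/K, positive as the second law requires.

ΔS_total = 46.1 J/K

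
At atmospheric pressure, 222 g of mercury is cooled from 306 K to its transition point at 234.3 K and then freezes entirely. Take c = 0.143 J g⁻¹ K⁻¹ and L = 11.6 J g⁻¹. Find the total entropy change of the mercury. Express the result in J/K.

ΔS = -19.5 J/K

Cooling step: ΔS₁ = m c ln(T_tr/T_i) = 222 × 0.143 × ln(234.3/306) = -8.476 J/K.
Phase change: ΔS₂ = −mL/T_tr = −222 × 11.6 / 234.3 = -10.99 J/K.
ΔS_total = (-8.476) + (-10.99) = -19.5 J/K.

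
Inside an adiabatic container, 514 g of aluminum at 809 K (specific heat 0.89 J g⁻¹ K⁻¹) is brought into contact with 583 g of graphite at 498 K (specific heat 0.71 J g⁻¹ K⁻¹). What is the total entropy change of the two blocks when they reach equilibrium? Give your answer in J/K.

ΔS_total = 25.1 J/K

Energy balance: T_f = (m₁c₁T₁ + m₂c₂T₂)/(m₁c₁ + m₂c₂) = 661.27 K.
ΔS₁ = m₁c₁ ln(T_f/T₁) = 457.46 × ln(661.27/809) = -92.242 J/K.
ΔS₂ = m₂c₂ ln(T_f/T₂) = 413.93 × ln(661.27/498) = 117.37 J/K.
ΔS_total = -92.242 + 117.37 = 25.1 J/K.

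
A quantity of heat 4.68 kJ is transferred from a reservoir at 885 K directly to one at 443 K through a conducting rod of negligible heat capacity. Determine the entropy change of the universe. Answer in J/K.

ΔS_total = 5.28 J/K

ΔS_hot = −Q/T_H = −4680/885 = -5.2881 J/K and ΔS_cold = +Q/T_C = 4680/443 = 10.564 J/K.
ΔS_total = -5.2881 + 10.564 = 5.28 J/K, positive as the second law requires.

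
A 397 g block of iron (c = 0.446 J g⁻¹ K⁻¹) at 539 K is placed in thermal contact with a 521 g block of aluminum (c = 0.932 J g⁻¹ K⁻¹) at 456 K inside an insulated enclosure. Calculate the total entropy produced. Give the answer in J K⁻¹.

ΔS_total = 1.86 J/K

Energy balance: T_f = (m₁c₁T₁ + m₂c₂T₂)/(m₁c₁ + m₂c₂) = 478.18 K.
ΔS₁ = m₁c₁ ln(T_f/T₁) = 177.062 × ln(478.18/539) = -21.2 J/K.
ΔS₂ = m₂c₂ ln(T_f/T₂) = 485.572 × ln(478.18/456) = 23.06 J/K.
ΔS_total = -21.2 + 23.06 = 1.86 J/K.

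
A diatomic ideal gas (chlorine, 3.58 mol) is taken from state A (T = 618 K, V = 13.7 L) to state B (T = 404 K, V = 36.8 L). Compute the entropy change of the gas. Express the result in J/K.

ΔS = -2.22 J/K

Entropy is a state function: ΔS = nC_V ln(T₂/T₁) + nR ln(V₂/V₁), with C_V = 5R/2 = 20.79 J mol⁻¹ K⁻¹ for a diatomic ideal gas.
ΔS = 3.58 × [20.79 × ln(404/618) + 8.314 × ln(36.8/13.7)] = -2.22 J/K.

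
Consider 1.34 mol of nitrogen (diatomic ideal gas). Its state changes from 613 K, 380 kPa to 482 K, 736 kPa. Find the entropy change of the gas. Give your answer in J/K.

ΔS = -16.7 J/K

ΔS = nC_p ln(T₂/T₁) − nR ln(P₂/P₁), with C_p = 7R/2 = 29.1 J mol⁻¹ K⁻¹ for a diatomic ideal gas.
ΔS = 1.34 × [29.1 × ln(482/613) − 8.314 × ln(736/380)] = -16.7 J/K.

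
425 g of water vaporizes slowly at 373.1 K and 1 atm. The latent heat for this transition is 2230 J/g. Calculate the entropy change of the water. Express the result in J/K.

ΔS = 2540 J/K

Heat absorbed by the substance: Q = mL = 425 × 2230 = 947750 J.
At constant T, ΔS = Q_rev/T = 947750 / 373.1 = 2540 J/K.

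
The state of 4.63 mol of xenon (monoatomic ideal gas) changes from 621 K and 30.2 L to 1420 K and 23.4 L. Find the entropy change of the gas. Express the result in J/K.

ΔS = 37.9 J/K

Entropy is a state function: ΔS = nC_V ln(T₂/T₁) + nR ln(V₂/V₁), with C_V = 3R/2 = 12.47 J mol⁻¹ K⁻¹ for a monoatomic ideal gas.
ΔS = 4.63 × [12.47 × ln(1420/621) + 8.314 × ln(23.4/30.2)] = 37.9 J/K.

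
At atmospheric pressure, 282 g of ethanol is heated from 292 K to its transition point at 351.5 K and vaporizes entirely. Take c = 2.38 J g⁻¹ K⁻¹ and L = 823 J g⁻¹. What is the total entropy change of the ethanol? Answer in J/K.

ΔS = 785 J/K

Warming step: ΔS₁ = m c ln(T_tr/T_i) = 282 × 2.38 × ln(351.5/292) = 124.5 J/K.
Phase change: ΔS₂ = +mL/T_tr = 282 × 823 / 351.5 = 660.3 J/K.
ΔS_total = (124.5) + (660.3) = 785 J/K.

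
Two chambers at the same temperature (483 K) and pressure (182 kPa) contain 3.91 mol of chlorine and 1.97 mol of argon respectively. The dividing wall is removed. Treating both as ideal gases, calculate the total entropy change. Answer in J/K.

ΔS_mix = 31.2 J/K

Mole fractions: x_A = 3.91/5.88 = 0.665, x_B = 0.335.
ΔS_mix = −R(n_A ln x_A + n_B ln x_B) = −8.314 × (3.91 ln 0.665 + 1.97 ln 0.335) = 31.2 J/K.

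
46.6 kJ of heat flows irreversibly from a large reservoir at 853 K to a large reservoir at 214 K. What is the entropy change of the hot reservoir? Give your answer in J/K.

ΔS_hot = -54.6 J/K

The hot reservoir loses heat Q, so ΔS_hot = −Q/T_H = −46600/853 = -54.6 J/K.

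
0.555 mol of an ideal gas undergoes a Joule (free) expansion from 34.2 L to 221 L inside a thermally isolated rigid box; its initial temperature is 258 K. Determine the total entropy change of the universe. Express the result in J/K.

No heat is exchanged and no work is done, so the ideal-gas temperature stays constant.
Entropy is a state function; using a reversible isothermal path, ΔS_gas = nR ln(V₂/V₁) = 0.555 × 8.314 × ln(221/34.2) = 8.61 J/K.
The insulated surroundings exchange no heat, so ΔS_surr = 0 and ΔS_universe = ΔS_gas.

ΔS_universe = 8.61 J/K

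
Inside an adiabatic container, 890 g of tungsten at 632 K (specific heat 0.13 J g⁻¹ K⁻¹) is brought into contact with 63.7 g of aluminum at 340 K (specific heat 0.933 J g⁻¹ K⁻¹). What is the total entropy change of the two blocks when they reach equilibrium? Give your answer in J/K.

ΔS_total = 6.98 J/K

Energy balance: T_f = (m₁c₁T₁ + m₂c₂T₂)/(m₁c₁ + m₂c₂) = 532.91 K.
ΔS₁ = m₁c₁ ln(T_f/T₁) = 115.7 × ln(532.91/632) = -19.73 J/K.
ΔS₂ = m₂c₂ ln(T_f/T₂) = 59.4321 × ln(532.91/340) = 26.71 J/K.
ΔS_total = -19.73 + 26.71 = 6.98 J/K.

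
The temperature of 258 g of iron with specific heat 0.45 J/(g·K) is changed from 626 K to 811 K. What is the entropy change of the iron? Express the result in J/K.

ΔS = ∫dQ_rev/T = m c ln(T₂/T₁) = 258 × 0.45 × ln(811/626) = 30.1 J/K.

ΔS = 30.1 J/K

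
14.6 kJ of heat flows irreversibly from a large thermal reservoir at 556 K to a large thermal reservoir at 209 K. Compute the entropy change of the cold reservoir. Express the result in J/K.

ΔS_cold = 69.9 J/K

The cold reservoir gains heat Q, so ΔS_cold = +Q/T_C = 14600/209 = 69.9 J/K.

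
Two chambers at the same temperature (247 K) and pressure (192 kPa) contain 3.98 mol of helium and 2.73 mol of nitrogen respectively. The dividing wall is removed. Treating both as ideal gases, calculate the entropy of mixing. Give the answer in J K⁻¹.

ΔS_mix = 37.7 J/K

Mole fractions: x_A = 3.98/6.71 = 0.593, x_B = 0.407.
ΔS_mix = −R(n_A ln x_A + n_B ln x_B) = −8.314 × (3.98 ln 0.593 + 2.73 ln 0.407) = 37.7 J/K.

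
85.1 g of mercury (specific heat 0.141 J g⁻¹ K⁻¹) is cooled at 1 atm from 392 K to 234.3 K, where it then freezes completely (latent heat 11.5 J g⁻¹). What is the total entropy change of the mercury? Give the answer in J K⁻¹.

ΔS = -10.4 J/K

Cooling step: ΔS₁ = m c ln(T_tr/T_i) = 85.1 × 0.141 × ln(234.3/392) = -6.175 J/K.
Phase change: ΔS₂ = −mL/T_tr = −85.1 × 11.5 / 234.3 = -4.177 J/K.
ΔS_total = (-6.175) + (-4.177) = -10.4 J/K.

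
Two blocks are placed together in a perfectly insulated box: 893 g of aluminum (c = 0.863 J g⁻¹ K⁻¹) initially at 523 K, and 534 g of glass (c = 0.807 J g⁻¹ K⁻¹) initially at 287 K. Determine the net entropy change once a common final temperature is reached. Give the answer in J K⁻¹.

Energy balance: T_f = (m₁c₁T₁ + m₂c₂T₂)/(m₁c₁ + m₂c₂) = 438.36 K.
ΔS₁ = m₁c₁ ln(T_f/T₁) = 770.659 × ln(438.36/523) = -136.05 J/K.
ΔS₂ = m₂c₂ ln(T_f/T₂) = 430.938 × ln(438.36/287) = 182.53 J/K.
ΔS_total = -136.05 + 182.53 = 46.5 J/K.

ΔS_total = 46.5 J/K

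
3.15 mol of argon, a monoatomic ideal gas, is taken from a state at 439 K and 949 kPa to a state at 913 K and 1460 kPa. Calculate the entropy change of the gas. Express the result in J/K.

ΔS = nC_p ln(T₂/T₁) − nR ln(P₂/P₁), with C_p = 5R/2 = 20.79 J mol⁻¹ K⁻¹ for a monoatomic ideal gas.
ΔS = 3.15 × [20.79 × ln(913/439) − 8.314 × ln(1460/949)] = 36.7 J/K.

ΔS = 36.7 J/K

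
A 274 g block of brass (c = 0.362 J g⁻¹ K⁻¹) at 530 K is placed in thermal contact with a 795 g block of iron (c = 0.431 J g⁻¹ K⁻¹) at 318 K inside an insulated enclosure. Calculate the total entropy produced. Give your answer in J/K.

ΔS_total = 11 J/K

Energy balance: T_f = (m₁c₁T₁ + m₂c₂T₂)/(m₁c₁ + m₂c₂) = 365.59 K.
ΔS₁ = m₁c₁ ln(T_f/T₁) = 99.188 × ln(365.59/530) = -36.83 J/K.
ΔS₂ = m₂c₂ ln(T_f/T₂) = 342.645 × ln(365.59/318) = 47.79 J/K.
ΔS_total = -36.83 + 47.79 = 11 J/K.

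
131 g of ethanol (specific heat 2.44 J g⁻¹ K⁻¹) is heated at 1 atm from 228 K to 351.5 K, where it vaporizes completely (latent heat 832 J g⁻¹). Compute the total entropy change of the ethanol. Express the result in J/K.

ΔS = 448 J/K

Warming step: ΔS₁ = m c ln(T_tr/T_i) = 131 × 2.44 × ln(351.5/228) = 138.4 J/K.
Phase change: ΔS₂ = +mL/T_tr = 131 × 832 / 351.5 = 310.1 J/K.
ΔS_total = (138.4) + (310.1) = 448 J/K.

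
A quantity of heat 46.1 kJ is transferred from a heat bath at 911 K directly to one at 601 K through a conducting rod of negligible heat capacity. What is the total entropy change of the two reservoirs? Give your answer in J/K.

ΔS_hot = −Q/T_H = −46100/911 = -50.6 J/K and ΔS_cold = +Q/T_C = 46100/601 = 76.71 J/K.
ΔS_total = -50.6 + 76.71 = 26.1 J/K, positive as the second law requires.

ΔS_total = 26.1 J/K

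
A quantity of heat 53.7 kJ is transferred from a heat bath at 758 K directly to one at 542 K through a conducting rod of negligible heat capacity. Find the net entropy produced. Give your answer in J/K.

ΔS_hot = −Q/T_H = −53700/758 = -70.84 J/K and ΔS_cold = +Q/T_C = 53700/542 = 99.08 J/K.
ΔS_total = -70.84 + 99.08 = 28.2 J/K, positive as the second law requires.

ΔS_total = 28.2 J/K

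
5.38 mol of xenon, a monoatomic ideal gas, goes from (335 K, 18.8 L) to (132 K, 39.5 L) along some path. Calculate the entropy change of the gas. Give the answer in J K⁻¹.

ΔS = -29.3 J/K

Entropy is a state function: ΔS = nC_V ln(T₂/T₁) + nR ln(V₂/V₁), with C_V = 3R/2 = 12.47 J mol⁻¹ K⁻¹ for a monoatomic ideal gas.
ΔS = 5.38 × [12.47 × ln(132/335) + 8.314 × ln(39.5/18.8)] = -29.3 J/K.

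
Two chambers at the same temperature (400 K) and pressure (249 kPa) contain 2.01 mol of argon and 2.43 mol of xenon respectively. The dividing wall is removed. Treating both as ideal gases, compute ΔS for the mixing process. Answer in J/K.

ΔS_mix = 25.4 J/K

Mole fractions: x_A = 2.01/4.44 = 0.453, x_B = 0.547.
ΔS_mix = −R(n_A ln x_A + n_B ln x_B) = −8.314 × (2.01 ln 0.453 + 2.43 ln 0.547) = 25.4 J/K.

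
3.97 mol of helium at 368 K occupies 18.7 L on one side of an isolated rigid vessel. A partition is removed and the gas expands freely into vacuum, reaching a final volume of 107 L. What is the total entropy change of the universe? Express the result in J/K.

ΔS_universe = 57.6 J/K

For an ideal gas in free expansion Q = 0 and W = 0, so T is unchanged.
Entropy is a state function; using a reversible isothermal path, ΔS_gas = nR ln(V₂/V₁) = 3.97 × 8.314 × ln(107/18.7) = 57.6 J/K.
The insulated surroundings exchange no heat, so ΔS_surr = 0 and ΔS_universe = ΔS_gas.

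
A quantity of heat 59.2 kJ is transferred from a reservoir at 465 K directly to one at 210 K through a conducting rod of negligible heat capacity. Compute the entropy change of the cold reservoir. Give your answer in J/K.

ΔS_cold = 282 J/K

The cold reservoir gains heat Q, so ΔS_cold = +Q/T_C = 59200/210 = 282 J/K.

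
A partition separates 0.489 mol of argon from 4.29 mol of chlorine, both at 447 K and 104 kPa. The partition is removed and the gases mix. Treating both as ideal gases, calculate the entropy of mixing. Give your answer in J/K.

Mole fractions: x_A = 0.489/4.78 = 0.102, x_B = 0.898.
ΔS_mix = −R(n_A ln x_A + n_B ln x_B) = −8.314 × (0.489 ln 0.102 + 4.29 ln 0.898) = 13.1 J/K.

ΔS_mix = 13.1 J/K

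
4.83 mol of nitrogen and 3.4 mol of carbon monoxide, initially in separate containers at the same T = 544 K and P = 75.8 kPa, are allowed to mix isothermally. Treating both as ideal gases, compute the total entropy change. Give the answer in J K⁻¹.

Mole fractions: x_A = 4.83/8.23 = 0.587, x_B = 0.413.
ΔS_mix = −R(n_A ln x_A + n_B ln x_B) = −8.314 × (4.83 ln 0.587 + 3.4 ln 0.413) = 46.4 J/K.

ΔS_mix = 46.4 J/K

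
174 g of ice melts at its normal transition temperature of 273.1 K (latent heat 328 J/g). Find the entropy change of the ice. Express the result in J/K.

ΔS = 209 J/K

Heat absorbed by the substance: Q = mL = 174 × 328 = 57072 J.
At constant T, ΔS = Q_rev/T = 57072 / 273.1 = 209 J/K.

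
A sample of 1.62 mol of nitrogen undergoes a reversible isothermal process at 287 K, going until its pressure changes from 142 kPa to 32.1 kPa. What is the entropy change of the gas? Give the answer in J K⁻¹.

ΔS_gas = 20 J/K

For an isothermal ideal gas ΔS_gas = nR ln(P₁/P₂) = 1.62 × 8.314 × ln(142/32.1) = 20 J/K.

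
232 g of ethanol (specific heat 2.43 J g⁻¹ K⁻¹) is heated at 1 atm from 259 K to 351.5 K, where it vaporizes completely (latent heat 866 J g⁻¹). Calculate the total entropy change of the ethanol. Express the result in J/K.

Warming step: ΔS₁ = m c ln(T_tr/T_i) = 232 × 2.43 × ln(351.5/259) = 172.2 J/K.
Phase change: ΔS₂ = +mL/T_tr = 232 × 866 / 351.5 = 571.6 J/K.
ΔS_total = (172.2) + (571.6) = 744 J/K.

ΔS = 744 J/K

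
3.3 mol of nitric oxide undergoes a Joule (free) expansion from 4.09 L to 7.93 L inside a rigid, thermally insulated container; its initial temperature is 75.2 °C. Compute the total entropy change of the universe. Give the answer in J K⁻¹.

ΔS_universe = 18.2 J/K

For an ideal gas in free expansion Q = 0 and W = 0, so T is unchanged.
Entropy is a state function; using a reversible isothermal path, ΔS_gas = nR ln(V₂/V₁) = 3.3 × 8.314 × ln(7.93/4.09) = 18.2 J/K.
The insulated surroundings exchange no heat, so ΔS_surr = 0 and ΔS_universe = ΔS_gas.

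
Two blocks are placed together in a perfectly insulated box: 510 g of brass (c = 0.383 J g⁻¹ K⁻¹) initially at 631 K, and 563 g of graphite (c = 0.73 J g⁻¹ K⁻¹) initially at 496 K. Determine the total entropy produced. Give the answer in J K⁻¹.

ΔS_total = 3.94 J/K

Energy balance: T_f = (m₁c₁T₁ + m₂c₂T₂)/(m₁c₁ + m₂c₂) = 539.49 K.
ΔS₁ = m₁c₁ ln(T_f/T₁) = 195.33 × ln(539.49/631) = -30.6 J/K.
ΔS₂ = m₂c₂ ln(T_f/T₂) = 410.99 × ln(539.49/496) = 34.54 J/K.
ΔS_total = -30.6 + 34.54 = 3.94 J/K.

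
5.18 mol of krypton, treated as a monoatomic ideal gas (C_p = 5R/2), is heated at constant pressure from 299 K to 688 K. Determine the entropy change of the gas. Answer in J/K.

At constant pressure, ΔS = nC_p ln(T₂/T₁) with C_p = 5R/2 = 20.79 J mol⁻¹ K⁻¹.
ΔS = 5.18 × 20.79 × ln(688/299) = 89.7 J/K.

ΔS = 89.7 J/K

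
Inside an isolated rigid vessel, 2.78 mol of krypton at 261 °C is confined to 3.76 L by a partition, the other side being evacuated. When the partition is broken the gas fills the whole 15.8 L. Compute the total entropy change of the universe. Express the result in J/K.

For an ideal gas in free expansion Q = 0 and W = 0, so T is unchanged.
Entropy is a state function; using a reversible isothermal path, ΔS_gas = nR ln(V₂/V₁) = 2.78 × 8.314 × ln(15.8/3.76) = 33.2 J/K.
The insulated surroundings exchange no heat, so ΔS_surr = 0 and ΔS_universe = ΔS_gas.

ΔS_universe = 33.2 J/K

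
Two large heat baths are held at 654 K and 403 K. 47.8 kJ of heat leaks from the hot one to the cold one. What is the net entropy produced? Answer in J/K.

ΔS_total = 45.5 J/K

ΔS_hot = −Q/T_H = −47800/654 = -73.09 J/K and ΔS_cold = +Q/T_C = 47800/403 = 118.6 J/K.
ΔS_total = -73.09 + 118.6 = 45.5 J/K, positive as the second law requires.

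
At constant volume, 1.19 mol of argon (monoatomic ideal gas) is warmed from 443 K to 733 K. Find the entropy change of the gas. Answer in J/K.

At constant volume, ΔS = nC_V ln(T₂/T₁) with C_V = 3R/2 = 12.47 J mol⁻¹ K⁻¹.
ΔS = 1.19 × 12.47 × ln(733/443) = 7.47 J/K.

ΔS = 7.47 J/K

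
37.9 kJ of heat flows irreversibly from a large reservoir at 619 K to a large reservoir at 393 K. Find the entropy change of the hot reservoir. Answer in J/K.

ΔS_hot = -61.2 J/K

The hot reservoir loses heat Q, so ΔS_hot = −Q/T_H = −37900/619 = -61.2 J/K.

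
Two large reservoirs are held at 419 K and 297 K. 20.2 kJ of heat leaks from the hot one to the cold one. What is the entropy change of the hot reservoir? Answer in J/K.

The hot reservoir loses heat Q, so ΔS_hot = −Q/T_H = −20200/419 = -48.2 J/K.

ΔS_hot = -48.2 J/K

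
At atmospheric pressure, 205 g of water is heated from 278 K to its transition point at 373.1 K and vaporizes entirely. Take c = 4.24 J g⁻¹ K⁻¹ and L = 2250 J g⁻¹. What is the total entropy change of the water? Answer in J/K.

ΔS = 1490 J/K

Warming step: ΔS₁ = m c ln(T_tr/T_i) = 205 × 4.24 × ln(373.1/278) = 255.7 J/K.
Phase change: ΔS₂ = +mL/T_tr = 205 × 2250 / 373.1 = 1236 J/K.
ΔS_total = (255.7) + (1236) = 1490 J/K.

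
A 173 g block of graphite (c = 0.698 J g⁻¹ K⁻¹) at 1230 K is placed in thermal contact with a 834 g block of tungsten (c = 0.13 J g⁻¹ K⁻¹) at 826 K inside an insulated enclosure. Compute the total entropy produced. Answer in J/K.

Energy balance: T_f = (m₁c₁T₁ + m₂c₂T₂)/(m₁c₁ + m₂c₂) = 1038.9 K.
ΔS₁ = m₁c₁ ln(T_f/T₁) = 120.754 × ln(1038.9/1230) = -20.39 J/K.
ΔS₂ = m₂c₂ ln(T_f/T₂) = 108.42 × ln(1038.9/826) = 24.86 J/K.
ΔS_total = -20.39 + 24.86 = 4.47 J/K.

ΔS_total = 4.47 J/K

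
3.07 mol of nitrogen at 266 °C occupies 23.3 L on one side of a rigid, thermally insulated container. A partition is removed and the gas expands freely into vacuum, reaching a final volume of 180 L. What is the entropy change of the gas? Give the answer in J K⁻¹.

No heat is exchanged and no work is done, so the ideal-gas temperature stays constant.
Entropy is a state function; using a reversible isothermal path, ΔS_gas = nR ln(V₂/V₁) = 3.07 × 8.314 × ln(180/23.3) = 52.2 J/K.

ΔS_gas = 52.2 J/K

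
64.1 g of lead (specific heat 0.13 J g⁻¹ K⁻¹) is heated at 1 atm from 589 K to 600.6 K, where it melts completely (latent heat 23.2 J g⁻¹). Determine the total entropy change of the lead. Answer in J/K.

ΔS = 2.64 J/K

Warming step: ΔS₁ = m c ln(T_tr/T_i) = 64.1 × 0.13 × ln(600.6/589) = 0.1625 J/K.
Phase change: ΔS₂ = +mL/T_tr = 64.1 × 23.2 / 600.6 = 2.476 J/K.
ΔS_total = (0.1625) + (2.476) = 2.64 J/K.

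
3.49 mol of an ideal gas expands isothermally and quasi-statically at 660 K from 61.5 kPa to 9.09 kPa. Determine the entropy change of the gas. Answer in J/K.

ΔS_gas = 55.5 J/K

For an isothermal ideal gas ΔS_gas = nR ln(P₁/P₂) = 3.49 × 8.314 × ln(61.5/9.09) = 55.5 J/K.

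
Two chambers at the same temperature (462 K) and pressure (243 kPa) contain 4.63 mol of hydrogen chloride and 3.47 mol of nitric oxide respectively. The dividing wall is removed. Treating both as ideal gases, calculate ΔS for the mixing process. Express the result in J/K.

ΔS_mix = 46 J/K

Mole fractions: x_A = 4.63/8.1 = 0.572, x_B = 0.428.
ΔS_mix = −R(n_A ln x_A + n_B ln x_B) = −8.314 × (4.63 ln 0.572 + 3.47 ln 0.428) = 46 J/K.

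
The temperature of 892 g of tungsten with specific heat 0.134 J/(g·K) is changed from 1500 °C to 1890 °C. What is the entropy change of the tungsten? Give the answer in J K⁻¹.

ΔS = 23.8 J/K

In kelvin: T₁ = 1773.15 K, T₂ = 2163.15 K. ΔS = ∫dQ_rev/T = m c ln(T₂/T₁) = 892 × 0.134 × ln(2163.15/1773.15) = 23.8 J/K.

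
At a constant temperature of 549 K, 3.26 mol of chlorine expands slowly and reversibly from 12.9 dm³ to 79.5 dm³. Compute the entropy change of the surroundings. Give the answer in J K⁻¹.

For an isothermal ideal gas ΔS_gas = nR ln(V₂/V₁) = 3.26 × 8.314 × ln(79.5/12.9) = 49.3 J/K.
The process is reversible, so ΔS_surr = −ΔS_gas = -49.3 J/K and ΔS_universe = 0.

ΔS_surr = -49.3 J/K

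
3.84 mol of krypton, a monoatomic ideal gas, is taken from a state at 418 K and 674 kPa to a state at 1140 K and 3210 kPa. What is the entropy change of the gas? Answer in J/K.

ΔS = nC_p ln(T₂/T₁) − nR ln(P₂/P₁), with C_p = 5R/2 = 20.79 J mol⁻¹ K⁻¹ for a monoatomic ideal gas.
ΔS = 3.84 × [20.79 × ln(1140/418) − 8.314 × ln(3210/674)] = 30.2 J/K.

ΔS = 30.2 J/K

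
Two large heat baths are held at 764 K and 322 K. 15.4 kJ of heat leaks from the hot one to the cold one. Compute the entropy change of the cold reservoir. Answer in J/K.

The cold reservoir gains heat Q, so ΔS_cold = +Q/T_C = 15400/322 = 47.8 J/K.

ΔS_cold = 47.8 J/K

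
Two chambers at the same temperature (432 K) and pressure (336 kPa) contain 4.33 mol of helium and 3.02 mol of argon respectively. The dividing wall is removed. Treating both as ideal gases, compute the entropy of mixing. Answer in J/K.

Mole fractions: x_A = 4.33/7.35 = 0.589, x_B = 0.411.
ΔS_mix = −R(n_A ln x_A + n_B ln x_B) = −8.314 × (4.33 ln 0.589 + 3.02 ln 0.411) = 41.4 J/K.

ΔS_mix = 41.4 J/K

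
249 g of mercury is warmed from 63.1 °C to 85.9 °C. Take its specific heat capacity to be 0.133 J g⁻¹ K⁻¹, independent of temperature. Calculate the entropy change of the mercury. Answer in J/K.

In kelvin: T₁ = 336.25 K, T₂ = 359.05 K. ΔS = ∫dQ_rev/T = m c ln(T₂/T₁) = 249 × 0.133 × ln(359.05/336.25) = 2.17 J/K.

ΔS = 2.17 J/K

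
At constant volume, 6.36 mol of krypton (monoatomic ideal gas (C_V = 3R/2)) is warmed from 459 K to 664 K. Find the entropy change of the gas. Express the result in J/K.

At constant volume, ΔS = nC_V ln(T₂/T₁) with C_V = 3R/2 = 12.47 J mol⁻¹ K⁻¹.
ΔS = 6.36 × 12.47 × ln(664/459) = 29.3 J/K.

ΔS = 29.3 J/K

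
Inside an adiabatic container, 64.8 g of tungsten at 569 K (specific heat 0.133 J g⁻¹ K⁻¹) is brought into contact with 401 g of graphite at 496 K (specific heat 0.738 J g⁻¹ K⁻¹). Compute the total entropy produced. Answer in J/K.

ΔS_total = 0.0825 J/K

Energy balance: T_f = (m₁c₁T₁ + m₂c₂T₂)/(m₁c₁ + m₂c₂) = 498.07 K.
ΔS₁ = m₁c₁ ln(T_f/T₁) = 8.6184 × ln(498.07/569) = -1.1475 J/K.
ΔS₂ = m₂c₂ ln(T_f/T₂) = 295.938 × ln(498.07/496) = 1.23 J/K.
ΔS_total = -1.1475 + 1.23 = 0.0825 J/K.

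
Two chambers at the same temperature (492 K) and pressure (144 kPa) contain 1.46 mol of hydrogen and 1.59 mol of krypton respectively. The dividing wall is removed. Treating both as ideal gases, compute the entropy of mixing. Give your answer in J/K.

Mole fractions: x_A = 1.46/3.05 = 0.479, x_B = 0.521.
ΔS_mix = −R(n_A ln x_A + n_B ln x_B) = −8.314 × (1.46 ln 0.479 + 1.59 ln 0.521) = 17.6 J/K.

ΔS_mix = 17.6 J/K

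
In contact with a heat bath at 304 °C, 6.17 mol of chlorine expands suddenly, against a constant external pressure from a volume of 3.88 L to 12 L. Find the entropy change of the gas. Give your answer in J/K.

Entropy is a state function, so ΔS_gas depends only on the end states.
For an isothermal ideal gas ΔS_gas = nR ln(V₂/V₁) = 6.17 × 8.314 × ln(12/3.88) = 57.9 J/K.

ΔS_gas = 57.9 J/K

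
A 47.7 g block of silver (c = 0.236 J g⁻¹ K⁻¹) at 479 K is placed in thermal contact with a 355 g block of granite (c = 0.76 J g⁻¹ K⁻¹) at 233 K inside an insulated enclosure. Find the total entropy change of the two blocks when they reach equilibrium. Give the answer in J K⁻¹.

Energy balance: T_f = (m₁c₁T₁ + m₂c₂T₂)/(m₁c₁ + m₂c₂) = 242.85 K.
ΔS₁ = m₁c₁ ln(T_f/T₁) = 11.2572 × ln(242.85/479) = -7.6464 J/K.
ΔS₂ = m₂c₂ ln(T_f/T₂) = 269.8 × ln(242.85/233) = 11.175 J/K.
ΔS_total = -7.6464 + 11.175 = 3.53 J/K.

ΔS_total = 3.53 J/K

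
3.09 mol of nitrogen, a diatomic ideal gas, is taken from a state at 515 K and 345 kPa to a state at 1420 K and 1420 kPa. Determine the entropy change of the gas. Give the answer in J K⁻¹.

ΔS = 54.8 J/K

ΔS = nC_p ln(T₂/T₁) − nR ln(P₂/P₁), with C_p = 7R/2 = 29.1 J mol⁻¹ K⁻¹ for a diatomic ideal gas.
ΔS = 3.09 × [29.1 × ln(1420/515) − 8.314 × ln(1420/345)] = 54.8 J/K.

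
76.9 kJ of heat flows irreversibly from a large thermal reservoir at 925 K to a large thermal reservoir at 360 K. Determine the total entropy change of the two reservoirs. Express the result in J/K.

ΔS_hot = −Q/T_H = −76900/925 = -83.14 J/K and ΔS_cold = +Q/T_C = 76900/360 = 213.6 J/K.
ΔS_total = -83.14 + 213.6 = 130 J/K, positive as the second law requires.

ΔS_total = 130 J/K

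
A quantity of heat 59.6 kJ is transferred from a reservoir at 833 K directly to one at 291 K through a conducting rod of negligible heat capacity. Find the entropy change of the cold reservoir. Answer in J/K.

ΔS_cold = 205 J/K

The cold reservoir gains heat Q, so ΔS_cold = +Q/T_C = 59600/291 = 205 J/K.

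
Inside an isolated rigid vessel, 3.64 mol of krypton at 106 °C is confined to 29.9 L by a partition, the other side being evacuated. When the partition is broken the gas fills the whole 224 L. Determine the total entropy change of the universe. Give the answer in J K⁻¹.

ΔS_universe = 60.9 J/K

For an ideal gas in free expansion Q = 0 and W = 0, so T is unchanged.
Entropy is a state function; using a reversible isothermal path, ΔS_gas = nR ln(V₂/V₁) = 3.64 × 8.314 × ln(224/29.9) = 60.9 J/K.
The insulated surroundings exchange no heat, so ΔS_surr = 0 and ΔS_universe = ΔS_gas.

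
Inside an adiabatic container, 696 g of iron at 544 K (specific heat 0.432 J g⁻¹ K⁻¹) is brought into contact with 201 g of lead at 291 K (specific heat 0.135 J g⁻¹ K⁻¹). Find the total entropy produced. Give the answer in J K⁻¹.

Energy balance: T_f = (m₁c₁T₁ + m₂c₂T₂)/(m₁c₁ + m₂c₂) = 523.06 K.
ΔS₁ = m₁c₁ ln(T_f/T₁) = 300.672 × ln(523.06/544) = -11.8 J/K.
ΔS₂ = m₂c₂ ln(T_f/T₂) = 27.135 × ln(523.06/291) = 15.91 J/K.
ΔS_total = -11.8 + 15.91 = 4.11 J/K.

ΔS_total = 4.11 J/K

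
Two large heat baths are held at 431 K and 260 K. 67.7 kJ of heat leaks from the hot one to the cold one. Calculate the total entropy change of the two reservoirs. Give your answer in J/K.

ΔS_hot = −Q/T_H = −67700/431 = -157.1 J/K and ΔS_cold = +Q/T_C = 67700/260 = 260.4 J/K.
ΔS_total = -157.1 + 260.4 = 103 J/K, positive as the second law requires.

ΔS_total = 103 J/K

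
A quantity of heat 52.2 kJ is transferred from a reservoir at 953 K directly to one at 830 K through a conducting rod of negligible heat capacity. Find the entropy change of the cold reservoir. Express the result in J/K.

ΔS_cold = 62.9 J/K

The cold reservoir gains heat Q, so ΔS_cold = +Q/T_C = 52200/830 = 62.9 J/K.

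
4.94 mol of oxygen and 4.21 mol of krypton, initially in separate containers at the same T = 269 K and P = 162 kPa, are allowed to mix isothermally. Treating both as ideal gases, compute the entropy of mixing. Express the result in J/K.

ΔS_mix = 52.5 J/K

Mole fractions: x_A = 4.94/9.15 = 0.54, x_B = 0.46.
ΔS_mix = −R(n_A ln x_A + n_B ln x_B) = −8.314 × (4.94 ln 0.54 + 4.21 ln 0.46) = 52.5 J/K.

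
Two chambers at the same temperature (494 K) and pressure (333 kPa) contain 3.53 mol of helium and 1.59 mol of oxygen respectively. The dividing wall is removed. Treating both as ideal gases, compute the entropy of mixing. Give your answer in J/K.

Mole fractions: x_A = 3.53/5.12 = 0.689, x_B = 0.311.
ΔS_mix = −R(n_A ln x_A + n_B ln x_B) = −8.314 × (3.53 ln 0.689 + 1.59 ln 0.311) = 26.4 J/K.

ΔS_mix = 26.4 J/K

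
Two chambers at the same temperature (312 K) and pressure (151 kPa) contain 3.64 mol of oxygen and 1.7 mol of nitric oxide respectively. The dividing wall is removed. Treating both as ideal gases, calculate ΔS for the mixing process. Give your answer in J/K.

ΔS_mix = 27.8 J/K

Mole fractions: x_A = 3.64/5.34 = 0.682, x_B = 0.318.
ΔS_mix = −R(n_A ln x_A + n_B ln x_B) = −8.314 × (3.64 ln 0.682 + 1.7 ln 0.318) = 27.8 J/K.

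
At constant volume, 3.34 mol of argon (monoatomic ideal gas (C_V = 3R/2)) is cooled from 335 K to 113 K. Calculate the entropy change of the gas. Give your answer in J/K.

At constant volume, ΔS = nC_V ln(T₂/T₁) with C_V = 3R/2 = 12.47 J mol⁻¹ K⁻¹.
ΔS = 3.34 × 12.47 × ln(113/335) = -45.3 J/K.

ΔS = -45.3 J/K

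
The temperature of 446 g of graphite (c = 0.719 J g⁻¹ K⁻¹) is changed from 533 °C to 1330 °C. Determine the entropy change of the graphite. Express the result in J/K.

In kelvin: T₁ = 806.15 K, T₂ = 1603.15 K. ΔS = ∫dQ_rev/T = m c ln(T₂/T₁) = 446 × 0.719 × ln(1603.15/806.15) = 220 J/K.

ΔS = 220 J/K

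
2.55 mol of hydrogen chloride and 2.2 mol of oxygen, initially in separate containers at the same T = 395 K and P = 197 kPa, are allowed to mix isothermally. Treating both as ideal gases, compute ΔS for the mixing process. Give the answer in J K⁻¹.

Mole fractions: x_A = 2.55/4.75 = 0.537, x_B = 0.463.
ΔS_mix = −R(n_A ln x_A + n_B ln x_B) = −8.314 × (2.55 ln 0.537 + 2.2 ln 0.463) = 27.3 J/K.

ΔS_mix = 27.3 J/K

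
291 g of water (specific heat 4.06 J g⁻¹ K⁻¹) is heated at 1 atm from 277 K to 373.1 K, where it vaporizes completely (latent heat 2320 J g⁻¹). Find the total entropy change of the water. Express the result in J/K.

ΔS = 2160 J/K

Warming step: ΔS₁ = m c ln(T_tr/T_i) = 291 × 4.06 × ln(373.1/277) = 351.9 J/K.
Phase change: ΔS₂ = +mL/T_tr = 291 × 2320 / 373.1 = 1809 J/K.
ΔS_total = (351.9) + (1809) = 2160 J/K.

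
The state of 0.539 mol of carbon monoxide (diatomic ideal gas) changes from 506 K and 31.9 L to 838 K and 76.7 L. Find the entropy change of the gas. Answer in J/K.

ΔS = 9.58 J/K

Entropy is a state function: ΔS = nC_V ln(T₂/T₁) + nR ln(V₂/V₁), with C_V = 5R/2 = 20.79 J mol⁻¹ K⁻¹ for a diatomic ideal gas.
ΔS = 0.539 × [20.79 × ln(838/506) + 8.314 × ln(76.7/31.9)] = 9.58 J/K.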